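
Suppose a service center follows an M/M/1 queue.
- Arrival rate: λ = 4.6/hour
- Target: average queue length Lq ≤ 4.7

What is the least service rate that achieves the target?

For M/M/1: Lq = λ²/(μ(μ-λ))
Need Lq ≤ 4.7, i.e. μ(μ-λ) ≥ λ²/4.7
μ² - 4.6μ - 21.16/4.7 ≥ 0  →  μ² - 4.6μ - 4.50213 ≥ 0
Quadratic formula (positive root): μ = [λ + √(λ² + 4×4.50213)]/2
Discriminant: 21.16 + 4×4.50213 = 39.1685, √39.1685 = 6.2585
μ ≥ (4.6 + 6.2585)/2 = 5.4292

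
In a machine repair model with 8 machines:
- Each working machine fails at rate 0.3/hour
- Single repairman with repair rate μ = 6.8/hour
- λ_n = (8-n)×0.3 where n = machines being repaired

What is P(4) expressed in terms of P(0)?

P(4)/P(0) = ∏_{i=0}^{4-1} λ_i/μ_{i+1}
= (8-0)×0.3/6.8 × (8-1)×0.3/6.8 × (8-2)×0.3/6.8 × (8-3)×0.3/6.8
= 0.006364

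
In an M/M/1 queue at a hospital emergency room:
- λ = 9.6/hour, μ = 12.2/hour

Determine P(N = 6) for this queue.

ρ = λ/μ = 9.6/12.2 = 0.7869
P(n) = (1-ρ)ρⁿ
P(6) = (1-0.7869) × 0.7869^6
P(6) = 0.2131 × 0.2374
P(6) = 0.05059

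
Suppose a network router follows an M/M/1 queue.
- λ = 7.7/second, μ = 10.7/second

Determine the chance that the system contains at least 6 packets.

ρ = λ/μ = 7.7/10.7 = 0.7196
P(N ≥ n) = ρⁿ
P(N ≥ 6) = 0.7196^6
P(N ≥ 6) = 0.1389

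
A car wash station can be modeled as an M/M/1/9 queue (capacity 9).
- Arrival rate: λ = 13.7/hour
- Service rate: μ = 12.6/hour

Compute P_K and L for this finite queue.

ρ = λ/μ = 13.7/12.6 = 1.0873
P₀ = (1-ρ)/(1-ρ^(K+1)) = (1-1.0873)/(1-1.0873^10) = -0.08730/-1.3094 = 0.06667
P_K = P₀×ρ^K = 0.06667 × 1.0873^9 = 0.06667 × 2.1240 = 0.1416
Blocking probability P_9 = 0.1416 (14.16%)
L = ρ[1 - (K+1)ρ^K + Kρ^(K+1)] / [(1-ρ)(1-ρ^(K+1))]
L = 1.0873 × (1 - 10×2.123951 + 9×2.309372) / ((1 - 1.0873) × (1 - 2.309372)) = 5.1825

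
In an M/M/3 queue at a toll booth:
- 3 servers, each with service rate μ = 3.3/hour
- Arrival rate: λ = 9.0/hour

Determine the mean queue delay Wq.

Traffic intensity: ρ = λ/(cμ) = 9.0/(3×3.3) = 0.9091
Since ρ = 0.9091 < 1, system is stable.
Offered load a = λ/μ = cρ = 9.0/3.3 = 2.7273
P₀ = [ Σₙ₌₀^2 aⁿ/n! + a^3/(3!(1-ρ)) ]⁻¹
Σ = a^0/0! + a^1/1! + a^2/2! = 1.0000 + 2.7273 + 3.7190 = 7.4463
a^3/(3!(1-ρ)) = 20.2855/(6 × 0.090909) = 37.1901
P₀ = 1/(7.4463 + 37.1901) = 0.02240
Lq = P₀·a^3·ρ / (3!(1-ρ)²) = 0.0224033 × 20.2855 × 0.909091 / (6 × 0.00826446) = 8.3318
Wq = Lq/λ = 8.3318/9.0 = 0.9258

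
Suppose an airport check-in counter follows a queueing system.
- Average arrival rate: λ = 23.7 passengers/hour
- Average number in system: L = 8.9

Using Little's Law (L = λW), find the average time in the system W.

Little's Law: L = λW, so W = L/λ
W = 8.9/23.7 = 0.3755 hours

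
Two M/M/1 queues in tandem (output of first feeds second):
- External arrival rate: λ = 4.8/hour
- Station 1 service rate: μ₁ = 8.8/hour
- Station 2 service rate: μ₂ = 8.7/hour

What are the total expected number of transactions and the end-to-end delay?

By Jackson's theorem, each station behaves as independent M/M/1.
Station 1: ρ₁ = 4.8/8.8 = 0.5455, L₁ = ρ₁/(1-ρ₁) = λ/(μ₁-λ) = 4.8/4.00 = 1.2000
Station 2: ρ₂ = 4.8/8.7 = 0.5517, L₂ = ρ₂/(1-ρ₂) = λ/(μ₂-λ) = 4.8/3.90 = 1.2308
Total: L = L₁ + L₂ = 1.2000 + 1.2308 = 2.4308
W = L/λ = 2.4308/4.8 = 0.5064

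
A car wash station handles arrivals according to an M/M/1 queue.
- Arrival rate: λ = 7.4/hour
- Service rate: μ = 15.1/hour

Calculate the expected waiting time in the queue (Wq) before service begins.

First, compute utilization: ρ = λ/μ = 7.4/15.1 = 0.4901
For M/M/1: Wq = λ/(μ(μ-λ))
Wq = 7.4/(15.1 × (15.1-7.4))
Wq = 7.4/(15.1 × 7.70)
Wq = 0.06364 hours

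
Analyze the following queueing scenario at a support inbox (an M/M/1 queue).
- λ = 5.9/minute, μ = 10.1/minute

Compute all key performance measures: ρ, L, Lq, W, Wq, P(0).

Step 1: ρ = λ/μ = 5.9/10.1 = 0.5842
Step 2: L = λ/(μ-λ) = 5.9/4.20 = 1.4048
Step 3: Lq = λ²/(μ(μ-λ)) = 34.81/(10.1×4.20) = 0.8206
Step 4: W = 1/(μ-λ) = 1/4.20 = 0.2381
Step 5: Wq = λ/(μ(μ-λ)) = 5.9/(10.1×4.20) = 0.1391
Step 6: P(0) = 1-ρ = 0.4158
Verify: L = λW = 5.9×0.2381 = 1.4048 ✔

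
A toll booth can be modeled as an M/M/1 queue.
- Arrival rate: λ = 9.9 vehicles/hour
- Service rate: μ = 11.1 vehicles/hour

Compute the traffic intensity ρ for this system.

Server utilization: ρ = λ/μ
ρ = 9.9/11.1 = 0.8919
The server is busy 89.19% of the time.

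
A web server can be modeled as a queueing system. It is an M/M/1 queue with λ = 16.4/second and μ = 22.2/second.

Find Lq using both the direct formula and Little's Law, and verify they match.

Method 1 (direct): Lq = λ²/(μ(μ-λ)) = 268.96/(22.2 × 5.80) = 2.0888

Method 2 (Little's Law):
W = 1/(μ-λ) = 1/5.80 = 0.17241379
Wq = W - 1/μ = 0.17241379 - 0.045045045 = 0.1273687
Lq = λWq = 16.4 × 0.1273687 = 2.0888 ✔ (matches Method 1)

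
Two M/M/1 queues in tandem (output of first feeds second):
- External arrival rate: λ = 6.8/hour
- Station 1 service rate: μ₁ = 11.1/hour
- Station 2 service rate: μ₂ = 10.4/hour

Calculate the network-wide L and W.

By Jackson's theorem, each station behaves as independent M/M/1.
Station 1: ρ₁ = 6.8/11.1 = 0.6126, L₁ = ρ₁/(1-ρ₁) = λ/(μ₁-λ) = 6.8/4.30 = 1.5814
Station 2: ρ₂ = 6.8/10.4 = 0.6538, L₂ = ρ₂/(1-ρ₂) = λ/(μ₂-λ) = 6.8/3.60 = 1.8889
Total: L = L₁ + L₂ = 1.5814 + 1.8889 = 3.4703
W = L/λ = 3.4703/6.8 = 0.5103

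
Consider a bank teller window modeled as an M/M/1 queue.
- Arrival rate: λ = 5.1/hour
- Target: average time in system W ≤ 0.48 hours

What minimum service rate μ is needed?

For M/M/1: W = 1/(μ-λ)
Need W ≤ 0.48, so 1/(μ-λ) ≤ 0.48
μ - λ ≥ 1/0.48 = 2.0833
μ ≥ 5.1 + 2.0833 = 7.1833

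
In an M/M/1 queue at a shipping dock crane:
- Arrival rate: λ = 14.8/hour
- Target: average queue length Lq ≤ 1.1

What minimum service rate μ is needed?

For M/M/1: Lq = λ²/(μ(μ-λ))
Need Lq ≤ 1.1, i.e. μ(μ-λ) ≥ λ²/1.1
μ² - 14.8μ - 219.04/1.1 ≥ 0  →  μ² - 14.8μ - 199.12727 ≥ 0
Quadratic formula (positive root): μ = [λ + √(λ² + 4×199.12727)]/2
Discriminant: 219.04 + 4×199.12727 = 1015.5491, √1015.5491 = 31.8677
μ ≥ (14.8 + 31.8677)/2 = 23.3338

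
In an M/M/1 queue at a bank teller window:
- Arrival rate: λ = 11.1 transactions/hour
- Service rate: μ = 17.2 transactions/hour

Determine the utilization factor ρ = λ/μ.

Server utilization: ρ = λ/μ
ρ = 11.1/17.2 = 0.6453
The server is busy 64.53% of the time.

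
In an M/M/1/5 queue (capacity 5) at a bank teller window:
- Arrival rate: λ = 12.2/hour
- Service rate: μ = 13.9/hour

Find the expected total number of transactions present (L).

ρ = λ/μ = 12.2/13.9 = 0.877698
P₀ = (1-ρ)/(1-ρ^(K+1)) = (1-0.877698)/(1-0.877698^6) = 0.1223/0.5428 = 0.2253
P_K = P₀×ρ^K = 0.2253 × 0.877698^5 = 0.2253 × 0.5209 = 0.1174
L = ρ[1 - (K+1)ρ^K + Kρ^(K+1)] / [(1-ρ)(1-ρ^(K+1))]
L = 0.877698 × (1 - 6×0.52086544 + 5×0.45716256) / ((1 - 0.877698) × (1 - 0.45716256)) = 2.1234 transactions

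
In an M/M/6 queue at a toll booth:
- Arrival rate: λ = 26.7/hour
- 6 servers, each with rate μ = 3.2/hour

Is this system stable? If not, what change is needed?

Stability requires ρ = λ/(cμ) < 1
ρ = 26.7/(6 × 3.2) = 26.7/19.20 = 1.3906
Since 1.3906 ≥ 1, the system is UNSTABLE.
Need c > λ/μ = 26.7/3.2 = 8.34.
Minimum servers needed: c = 9.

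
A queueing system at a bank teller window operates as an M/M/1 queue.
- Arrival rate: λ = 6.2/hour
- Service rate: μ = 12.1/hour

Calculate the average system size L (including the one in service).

ρ = λ/μ = 6.2/12.1 = 0.5124
For M/M/1: L = λ/(μ-λ)
L = 6.2/(12.1-6.2) = 6.2/5.90
L = 1.0508 transactions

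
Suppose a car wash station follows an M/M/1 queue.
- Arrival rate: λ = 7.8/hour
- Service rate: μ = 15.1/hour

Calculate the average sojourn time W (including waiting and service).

First, compute utilization: ρ = λ/μ = 7.8/15.1 = 0.5166
For M/M/1: W = 1/(μ-λ)
W = 1/(15.1-7.8) = 1/7.30
W = 0.1370 hours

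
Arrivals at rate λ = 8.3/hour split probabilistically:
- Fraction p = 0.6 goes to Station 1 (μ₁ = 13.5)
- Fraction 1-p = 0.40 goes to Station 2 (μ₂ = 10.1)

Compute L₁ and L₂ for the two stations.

Effective rates: λ₁ = 8.3×0.6 = 4.98, λ₂ = 8.3×0.40 = 3.32
Station 1: ρ₁ = 4.98/13.5 = 0.3689, L₁ = ρ₁/(1-ρ₁) = 0.3689/(1-0.3689) = 0.5845
Station 2: ρ₂ = 3.32/10.1 = 0.32871, L₂ = ρ₂/(1-ρ₂) = 0.32871/(1-0.32871) = 0.4897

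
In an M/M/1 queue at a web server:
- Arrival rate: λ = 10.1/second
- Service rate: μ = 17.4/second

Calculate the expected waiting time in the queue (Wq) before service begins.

First, compute utilization: ρ = λ/μ = 10.1/17.4 = 0.5805
For M/M/1: Wq = λ/(μ(μ-λ))
Wq = 10.1/(17.4 × (17.4-10.1))
Wq = 10.1/(17.4 × 7.30)
Wq = 0.07952 seconds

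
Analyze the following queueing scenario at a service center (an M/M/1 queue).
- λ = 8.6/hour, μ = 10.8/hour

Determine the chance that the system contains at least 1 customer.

ρ = λ/μ = 8.6/10.8 = 0.7963
P(N ≥ n) = ρⁿ
P(N ≥ 1) = 0.7963^1
P(N ≥ 1) = 0.7963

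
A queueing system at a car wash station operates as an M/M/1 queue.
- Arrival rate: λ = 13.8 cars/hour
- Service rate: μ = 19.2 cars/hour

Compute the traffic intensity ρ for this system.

Server utilization: ρ = λ/μ
ρ = 13.8/19.2 = 0.7188
The server is busy 71.88% of the time.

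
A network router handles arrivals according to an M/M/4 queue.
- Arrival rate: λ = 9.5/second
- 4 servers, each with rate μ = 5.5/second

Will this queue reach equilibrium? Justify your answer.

Stability requires ρ = λ/(cμ) < 1
ρ = 9.5/(4 × 5.5) = 9.5/22.00 = 0.4318
Since 0.4318 < 1, the system is STABLE.
The servers are busy 43.18% of the time.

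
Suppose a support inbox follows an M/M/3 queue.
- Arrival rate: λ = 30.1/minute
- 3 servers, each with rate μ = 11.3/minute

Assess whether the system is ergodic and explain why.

Stability requires ρ = λ/(cμ) < 1
ρ = 30.1/(3 × 11.3) = 30.1/33.90 = 0.8879
Since 0.8879 < 1, the system is STABLE.
The servers are busy 88.79% of the time.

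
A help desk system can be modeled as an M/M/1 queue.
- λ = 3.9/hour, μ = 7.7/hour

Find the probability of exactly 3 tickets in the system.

ρ = λ/μ = 3.9/7.7 = 0.5065
P(n) = (1-ρ)ρⁿ
P(3) = (1-0.5065) × 0.5065^3
P(3) = 0.493500 × 0.129939
P(3) = 0.06412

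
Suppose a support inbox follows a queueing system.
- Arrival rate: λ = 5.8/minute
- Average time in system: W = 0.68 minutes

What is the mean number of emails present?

Little's Law: L = λW
L = 5.8 × 0.68 = 3.9440 emails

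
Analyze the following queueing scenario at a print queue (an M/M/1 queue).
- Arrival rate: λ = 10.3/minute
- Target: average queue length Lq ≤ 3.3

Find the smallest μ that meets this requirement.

For M/M/1: Lq = λ²/(μ(μ-λ))
Need Lq ≤ 3.3, i.e. μ(μ-λ) ≥ λ²/3.3
μ² - 10.3μ - 106.09/3.3 ≥ 0  →  μ² - 10.3μ - 32.14848 ≥ 0
Quadratic formula (positive root): μ = [λ + √(λ² + 4×32.14848)]/2
Discriminant: 106.09 + 4×32.14848 = 234.6839, √234.6839 = 15.3194
μ ≥ (10.3 + 15.3194)/2 = 12.8097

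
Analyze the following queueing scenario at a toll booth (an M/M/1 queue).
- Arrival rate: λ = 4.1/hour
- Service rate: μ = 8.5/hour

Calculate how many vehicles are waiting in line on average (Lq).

ρ = λ/μ = 4.1/8.5 = 0.4824
For M/M/1: Lq = λ²/(μ(μ-λ))
Lq = 16.81/(8.5 × 4.40)
Lq = 0.4495 vehicles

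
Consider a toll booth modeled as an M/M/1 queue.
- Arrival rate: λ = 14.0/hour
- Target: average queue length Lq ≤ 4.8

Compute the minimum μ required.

For M/M/1: Lq = λ²/(μ(μ-λ))
Need Lq ≤ 4.8, i.e. μ(μ-λ) ≥ λ²/4.8
μ² - 14.0μ - 196.00/4.8 ≥ 0  →  μ² - 14.0μ - 40.83333 ≥ 0
Quadratic formula (positive root): μ = [λ + √(λ² + 4×40.83333)]/2
Discriminant: 196.00 + 4×40.83333 = 359.3333, √359.3333 = 18.9561
μ ≥ (14.0 + 18.9561)/2 = 16.4780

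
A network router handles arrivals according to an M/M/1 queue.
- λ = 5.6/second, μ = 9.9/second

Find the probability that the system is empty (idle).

ρ = λ/μ = 5.6/9.9 = 0.5657
P(0) = 1 - ρ = 1 - 0.5657 = 0.4343
The server is idle 43.43% of the time.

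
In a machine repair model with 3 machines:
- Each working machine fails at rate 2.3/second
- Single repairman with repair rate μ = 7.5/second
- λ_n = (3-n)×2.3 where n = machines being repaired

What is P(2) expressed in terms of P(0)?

P(2)/P(0) = ∏_{i=0}^{2-1} λ_i/μ_{i+1}
= (3-0)×2.3/7.5 × (3-1)×2.3/7.5
= 0.5643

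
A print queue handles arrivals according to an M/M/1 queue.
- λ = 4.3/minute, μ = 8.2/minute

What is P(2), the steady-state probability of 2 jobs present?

ρ = λ/μ = 4.3/8.2 = 0.5244
P(n) = (1-ρ)ρⁿ
P(2) = (1-0.5244) × 0.5244^2
P(2) = 0.4756 × 0.2750
P(2) = 0.1308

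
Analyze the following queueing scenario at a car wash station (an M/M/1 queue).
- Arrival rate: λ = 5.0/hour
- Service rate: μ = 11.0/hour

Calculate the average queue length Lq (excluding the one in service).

ρ = λ/μ = 5.0/11.0 = 0.4545
For M/M/1: Lq = λ²/(μ(μ-λ))
Lq = 25.00/(11.0 × 6.00)
Lq = 0.3788 cars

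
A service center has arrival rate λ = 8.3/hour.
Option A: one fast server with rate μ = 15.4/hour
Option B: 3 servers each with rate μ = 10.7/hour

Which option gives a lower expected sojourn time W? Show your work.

Option A: single server μ = 15.4 (M/M/1)
  ρ_A = 8.3/15.4 = 0.5390
  W_A = 1/(μ-λ) = 1/(15.4-8.3) = 1/7.10 = 0.1408

Option B: 3 servers μ = 10.7 (M/M/3)
  ρ_B = λ/(cμ) = 8.3/(3×10.7) = 0.2586
  Offered load a = λ/μ = cρ = 8.3/10.7 = 0.7757
  P₀ = [ Σₙ₌₀^2 aⁿ/n! + a^3/(3!(1-ρ)) ]⁻¹
  Σ = a^0/0! + a^1/1! + a^2/2! = 1.0000 + 0.7757 + 0.3009 = 2.0766
  a^3/(3!(1-ρ)) = 0.4667/(6 × 0.7414) = 0.1049
  P₀ = 1/(2.0766 + 0.1049) = 0.4584
  Lq = P₀·a^3·ρ / (3!(1-ρ)²) = 0.4584 × 0.4667 × 0.2586 / (6 × 0.5497) = 0.01677
  Wq_B = Lq/λ = 0.016773/8.3 = 0.002021
  W_B = Wq_B + 1/μ = 0.002021 + 0.09346 = 0.09548

Since W_B = 0.09548 < W_A = 0.1408, Option B (multiple servers) has the shorter time in system.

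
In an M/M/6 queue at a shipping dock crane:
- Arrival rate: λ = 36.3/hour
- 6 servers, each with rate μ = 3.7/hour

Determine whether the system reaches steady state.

Stability requires ρ = λ/(cμ) < 1
ρ = 36.3/(6 × 3.7) = 36.3/22.20 = 1.6351
Since 1.6351 ≥ 1, the system is UNSTABLE.
Need c > λ/μ = 36.3/3.7 = 9.81.
Minimum servers needed: c = 10.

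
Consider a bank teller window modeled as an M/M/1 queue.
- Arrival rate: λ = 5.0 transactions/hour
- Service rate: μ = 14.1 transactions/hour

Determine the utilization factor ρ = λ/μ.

Server utilization: ρ = λ/μ
ρ = 5.0/14.1 = 0.3546
The server is busy 35.46% of the time.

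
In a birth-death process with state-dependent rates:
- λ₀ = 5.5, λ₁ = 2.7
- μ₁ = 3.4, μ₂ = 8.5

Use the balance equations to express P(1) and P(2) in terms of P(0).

Balance equations:
State 0: λ₀P₀ = μ₁P₁ → P₁ = (λ₀/μ₁)P₀ = (5.5/3.4)P₀ = 1.6176P₀
State 1: P₂ = (λ₀λ₁)/(μ₁μ₂)P₀ = (5.5×2.7)/(3.4×8.5)P₀ = 0.5138P₀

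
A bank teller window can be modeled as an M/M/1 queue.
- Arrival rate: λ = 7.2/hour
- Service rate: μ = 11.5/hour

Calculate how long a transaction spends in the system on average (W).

First, compute utilization: ρ = λ/μ = 7.2/11.5 = 0.6261
For M/M/1: W = 1/(μ-λ)
W = 1/(11.5-7.2) = 1/4.30
W = 0.2326 hours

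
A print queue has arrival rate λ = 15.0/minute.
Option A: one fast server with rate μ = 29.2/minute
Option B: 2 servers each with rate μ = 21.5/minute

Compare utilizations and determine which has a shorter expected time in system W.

Option A: single server μ = 29.2 (M/M/1)
  ρ_A = 15.0/29.2 = 0.5137
  W_A = 1/(μ-λ) = 1/(29.2-15.0) = 1/14.20 = 0.07042

Option B: 2 servers μ = 21.5 (M/M/2)
  ρ_B = λ/(cμ) = 15.0/(2×21.5) = 0.3488
  Offered load a = λ/μ = cρ = 15.0/21.5 = 0.6977
  P₀ = [ Σₙ₌₀^1 aⁿ/n! + a^2/(2!(1-ρ)) ]⁻¹
  Σ = a^0/0! + a^1/1! = 1.0000 + 0.6977 = 1.6977
  a^2/(2!(1-ρ)) = 0.48675/(2 × 0.65116) = 0.3738
  P₀ = 1/(1.6977 + 0.37375) = 0.4828
  Lq = P₀·a^2·ρ / (2!(1-ρ)²) = 0.48276 × 0.48675 × 0.34884 / (2 × 0.42401) = 0.09666
  Wq_B = Lq/λ = 0.09666/15.0 = 0.0064440
  W_B = Wq_B + 1/μ = 0.0064440 + 0.046512 = 0.05296

Since W_B = 0.05296 < W_A = 0.07042, Option B (multiple servers) has the shorter time in system.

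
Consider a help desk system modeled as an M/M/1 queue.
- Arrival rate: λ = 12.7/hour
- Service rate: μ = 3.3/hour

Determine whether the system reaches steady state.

Stability requires ρ = λ/(cμ) < 1
ρ = 12.7/(1 × 3.3) = 12.7/3.30 = 3.8485
Since 3.8485 ≥ 1, the system is UNSTABLE.
Queue grows without bound. Need μ > λ = 12.7.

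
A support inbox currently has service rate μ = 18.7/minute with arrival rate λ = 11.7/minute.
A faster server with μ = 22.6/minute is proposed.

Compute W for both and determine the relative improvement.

System 1: ρ₁ = 11.7/18.7 = 0.6257, W₁ = 1/(18.7-11.7) = 0.14286
System 2: ρ₂ = 11.7/22.6 = 0.5177, W₂ = 1/(22.6-11.7) = 0.091743
Improvement: (W₁-W₂)/W₁ = (0.14286-0.091743)/0.14286 = 35.78%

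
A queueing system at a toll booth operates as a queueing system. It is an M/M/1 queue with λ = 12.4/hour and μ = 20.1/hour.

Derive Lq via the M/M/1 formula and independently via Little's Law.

Method 1 (direct): Lq = λ²/(μ(μ-λ)) = 153.76/(20.1 × 7.70) = 0.9935

Method 2 (Little's Law):
W = 1/(μ-λ) = 1/7.70 = 0.12987
Wq = W - 1/μ = 0.12987 - 0.049751 = 0.08012
Lq = λWq = 12.4 × 0.08012 = 0.9935 ✔ (matches Method 1)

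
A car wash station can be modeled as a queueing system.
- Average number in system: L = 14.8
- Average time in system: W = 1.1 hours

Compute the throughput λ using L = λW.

Little's Law: L = λW, so λ = L/W
λ = 14.8/1.1 = 13.4545 cars/hour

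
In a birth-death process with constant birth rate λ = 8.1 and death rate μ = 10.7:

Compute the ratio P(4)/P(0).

For constant rates: P(n)/P(0) = (λ/μ)^n
P(4)/P(0) = (8.1/10.7)^4 = 0.7570^4 = 0.3284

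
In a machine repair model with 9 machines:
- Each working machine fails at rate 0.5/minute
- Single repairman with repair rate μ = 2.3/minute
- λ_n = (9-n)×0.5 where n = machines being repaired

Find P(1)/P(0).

P(1)/P(0) = ∏_{i=0}^{1-1} λ_i/μ_{i+1}
= (9-0)×0.5/2.3
= 1.9565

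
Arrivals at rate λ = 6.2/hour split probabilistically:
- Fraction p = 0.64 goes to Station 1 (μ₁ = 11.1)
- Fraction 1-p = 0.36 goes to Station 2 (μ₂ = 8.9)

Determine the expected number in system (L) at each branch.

Effective rates: λ₁ = 6.2×0.64 = 3.968, λ₂ = 6.2×0.36 = 2.232
Station 1: ρ₁ = 3.968/11.1 = 0.3575, L₁ = ρ₁/(1-ρ₁) = 0.3575/(1-0.3575) = 0.5564
Station 2: ρ₂ = 2.232/8.9 = 0.25079, L₂ = ρ₂/(1-ρ₂) = 0.25079/(1-0.25079) = 0.3347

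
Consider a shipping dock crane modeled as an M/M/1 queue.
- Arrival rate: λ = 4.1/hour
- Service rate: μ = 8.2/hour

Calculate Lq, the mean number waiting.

ρ = λ/μ = 4.1/8.2 = 0.5000
For M/M/1: Lq = λ²/(μ(μ-λ))
Lq = 16.81/(8.2 × 4.10)
Lq = 0.5000 containers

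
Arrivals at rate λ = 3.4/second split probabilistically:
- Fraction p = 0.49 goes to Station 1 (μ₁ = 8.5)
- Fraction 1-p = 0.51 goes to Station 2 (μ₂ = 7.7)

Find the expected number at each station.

Effective rates: λ₁ = 3.4×0.49 = 1.666, λ₂ = 3.4×0.51 = 1.734
Station 1: ρ₁ = 1.666/8.5 = 0.1960, L₁ = ρ₁/(1-ρ₁) = 0.1960/(1-0.1960) = 0.2438
Station 2: ρ₂ = 1.734/7.7 = 0.22519, L₂ = ρ₂/(1-ρ₂) = 0.22519/(1-0.22519) = 0.2906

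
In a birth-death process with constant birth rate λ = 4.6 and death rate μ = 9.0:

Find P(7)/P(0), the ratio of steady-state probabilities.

For constant rates: P(n)/P(0) = (λ/μ)^n
P(7)/P(0) = (4.6/9.0)^7 = 0.51111^7 = 0.009112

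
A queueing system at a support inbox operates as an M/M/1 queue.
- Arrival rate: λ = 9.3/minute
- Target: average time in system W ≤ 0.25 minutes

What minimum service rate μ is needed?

For M/M/1: W = 1/(μ-λ)
Need W ≤ 0.25, so 1/(μ-λ) ≤ 0.25
μ - λ ≥ 1/0.25 = 4.0000
μ ≥ 9.3 + 4.0000 = 13.3000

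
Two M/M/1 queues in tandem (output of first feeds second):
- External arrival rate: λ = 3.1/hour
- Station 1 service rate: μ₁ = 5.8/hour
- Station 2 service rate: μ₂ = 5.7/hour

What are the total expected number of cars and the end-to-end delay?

By Jackson's theorem, each station behaves as independent M/M/1.
Station 1: ρ₁ = 3.1/5.8 = 0.5345, L₁ = ρ₁/(1-ρ₁) = λ/(μ₁-λ) = 3.1/2.70 = 1.14815
Station 2: ρ₂ = 3.1/5.7 = 0.5439, L₂ = ρ₂/(1-ρ₂) = λ/(μ₂-λ) = 3.1/2.60 = 1.19231
Total: L = L₁ + L₂ = 1.14815 + 1.19231 = 2.3405
W = L/λ = 2.3405/3.1 = 0.7550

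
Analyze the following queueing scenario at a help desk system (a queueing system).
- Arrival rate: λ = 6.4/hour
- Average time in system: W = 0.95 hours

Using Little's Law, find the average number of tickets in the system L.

Little's Law: L = λW
L = 6.4 × 0.95 = 6.0800 tickets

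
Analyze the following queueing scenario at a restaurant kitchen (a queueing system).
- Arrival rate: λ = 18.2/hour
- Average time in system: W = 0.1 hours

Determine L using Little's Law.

Little's Law: L = λW
L = 18.2 × 0.1 = 1.8200 orders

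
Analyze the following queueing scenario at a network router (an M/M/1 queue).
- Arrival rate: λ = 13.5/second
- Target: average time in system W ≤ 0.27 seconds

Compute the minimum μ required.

For M/M/1: W = 1/(μ-λ)
Need W ≤ 0.27, so 1/(μ-λ) ≤ 0.27
μ - λ ≥ 1/0.27 = 3.7037
μ ≥ 13.5 + 3.7037 = 17.2037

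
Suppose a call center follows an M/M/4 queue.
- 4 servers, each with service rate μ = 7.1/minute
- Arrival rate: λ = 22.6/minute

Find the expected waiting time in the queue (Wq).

Traffic intensity: ρ = λ/(cμ) = 22.6/(4×7.1) = 0.7958
Since ρ = 0.7958 < 1, system is stable.
Offered load a = λ/μ = cρ = 22.6/7.1 = 3.1831
P₀ = [ Σₙ₌₀^3 aⁿ/n! + a^4/(4!(1-ρ)) ]⁻¹
Σ = a^0/0! + a^1/1! + a^2/2! + a^3/3! = 1.00000 + 3.18310 + 5.06606 + 5.37525 = 14.6244
a^4/(4!(1-ρ)) = 102.6598/(24 × 0.204225) = 20.9450
P₀ = 1/(14.6244 + 20.9450) = 0.02811
Lq = P₀·a^4·ρ / (4!(1-ρ)²) = 0.028114 × 102.6598 × 0.79577 / (24 × 0.041708) = 2.2945
Wq = Lq/λ = 2.2945/22.6 = 0.1015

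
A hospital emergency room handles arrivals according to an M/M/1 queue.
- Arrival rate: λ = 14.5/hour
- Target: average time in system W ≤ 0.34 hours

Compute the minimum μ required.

For M/M/1: W = 1/(μ-λ)
Need W ≤ 0.34, so 1/(μ-λ) ≤ 0.34
μ - λ ≥ 1/0.34 = 2.9412
μ ≥ 14.5 + 2.9412 = 17.4412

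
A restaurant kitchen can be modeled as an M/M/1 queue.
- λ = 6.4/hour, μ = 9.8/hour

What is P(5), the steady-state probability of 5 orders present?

ρ = λ/μ = 6.4/9.8 = 0.65306
P(n) = (1-ρ)ρⁿ
P(5) = (1-0.65306) × 0.65306^5
P(5) = 0.3469 × 0.1188
P(5) = 0.04121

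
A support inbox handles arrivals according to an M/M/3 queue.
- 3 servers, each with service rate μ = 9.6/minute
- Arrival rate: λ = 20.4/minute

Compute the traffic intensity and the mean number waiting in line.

Traffic intensity: ρ = λ/(cμ) = 20.4/(3×9.6) = 0.7083
Since ρ = 0.7083 < 1, system is stable.
Offered load a = λ/μ = cρ = 20.4/9.6 = 2.1250
P₀ = [ Σₙ₌₀^2 aⁿ/n! + a^3/(3!(1-ρ)) ]⁻¹
Σ = a^0/0! + a^1/1! + a^2/2! = 1.0000 + 2.1250 + 2.2578 = 5.3828
a^3/(3!(1-ρ)) = 9.59570/(6 × 0.291667) = 5.4833
P₀ = 1/(5.3828 + 5.4833) = 0.09203
Lq = P₀·a^3·ρ / (3!(1-ρ)²) = 0.09203 × 9.5957 × 0.7083 / (6 × 0.08507) = 1.2255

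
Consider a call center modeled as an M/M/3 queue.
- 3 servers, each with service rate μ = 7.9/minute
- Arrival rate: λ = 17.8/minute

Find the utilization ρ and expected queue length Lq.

Traffic intensity: ρ = λ/(cμ) = 17.8/(3×7.9) = 0.7511
Since ρ = 0.7511 < 1, system is stable.
Offered load a = λ/μ = cρ = 17.8/7.9 = 2.2532
P₀ = [ Σₙ₌₀^2 aⁿ/n! + a^3/(3!(1-ρ)) ]⁻¹
Σ = a^0/0! + a^1/1! + a^2/2! = 1.00000 + 2.25316 + 2.53838 = 5.7915
a^3/(3!(1-ρ)) = 11.43875/(6 × 0.2489451) = 7.6581
P₀ = 1/(5.7915 + 7.6581) = 0.07435
Lq = P₀·a^3·ρ / (3!(1-ρ)²) = 0.074351 × 11.4388 × 0.75105 / (6 × 0.061974) = 1.7178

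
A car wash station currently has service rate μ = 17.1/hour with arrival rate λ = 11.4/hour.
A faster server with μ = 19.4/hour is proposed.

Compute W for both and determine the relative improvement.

System 1: ρ₁ = 11.4/17.1 = 0.6667, W₁ = 1/(17.1-11.4) = 0.17544
System 2: ρ₂ = 11.4/19.4 = 0.5876, W₂ = 1/(19.4-11.4) = 0.12500
Improvement: (W₁-W₂)/W₁ = (0.17544-0.12500)/0.17544 = 28.75%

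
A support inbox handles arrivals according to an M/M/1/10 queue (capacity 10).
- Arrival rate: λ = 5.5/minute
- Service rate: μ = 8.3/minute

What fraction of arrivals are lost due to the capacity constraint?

ρ = λ/μ = 5.5/8.3 = 0.66265
P₀ = (1-ρ)/(1-ρ^(K+1)) = (1-0.66265)/(1-0.66265^11) = 0.33735/0.98918 = 0.3410
P_K = P₀×ρ^K = 0.34104 × 0.66265^10 = 0.34104 × 0.016325 = 0.005567
Blocking probability = 0.56%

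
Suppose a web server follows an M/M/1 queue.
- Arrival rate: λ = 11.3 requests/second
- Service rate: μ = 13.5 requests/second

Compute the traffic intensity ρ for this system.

Server utilization: ρ = λ/μ
ρ = 11.3/13.5 = 0.8370
The server is busy 83.70% of the time.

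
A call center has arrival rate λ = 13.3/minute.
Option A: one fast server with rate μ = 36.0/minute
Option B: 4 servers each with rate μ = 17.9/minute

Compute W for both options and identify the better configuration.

Option A: single server μ = 36.0 (M/M/1)
  ρ_A = 13.3/36.0 = 0.3694
  W_A = 1/(μ-λ) = 1/(36.0-13.3) = 1/22.70 = 0.04405

Option B: 4 servers μ = 17.9 (M/M/4)
  ρ_B = λ/(cμ) = 13.3/(4×17.9) = 0.1858
  Offered load a = λ/μ = cρ = 13.3/17.9 = 0.7430
  P₀ = [ Σₙ₌₀^3 aⁿ/n! + a^4/(4!(1-ρ)) ]⁻¹
  Σ = a^0/0! + a^1/1! + a^2/2! + a^3/3! = 1.0000 + 0.7430 + 0.2760 + 0.06837 = 2.0874
  a^4/(4!(1-ρ)) = 0.3048/(24 × 0.8142) = 0.01560
  P₀ = 1/(2.0874 + 0.01560) = 0.4755
  Lq = P₀·a^4·ρ / (4!(1-ρ)²) = 0.4755 × 0.3048 × 0.1858 / (24 × 0.6630) = 0.001692
  Wq_B = Lq/λ = 0.0016919/13.3 = 0.00012721
  W_B = Wq_B + 1/μ = 0.00012721 + 0.055866 = 0.05599

Since W_A = 0.04405 < W_B = 0.05599, Option A (single fast server) has the shorter time in system.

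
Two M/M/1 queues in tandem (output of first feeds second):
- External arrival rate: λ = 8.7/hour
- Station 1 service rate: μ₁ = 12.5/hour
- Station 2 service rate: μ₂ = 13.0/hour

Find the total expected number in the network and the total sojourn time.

By Jackson's theorem, each station behaves as independent M/M/1.
Station 1: ρ₁ = 8.7/12.5 = 0.6960, L₁ = ρ₁/(1-ρ₁) = λ/(μ₁-λ) = 8.7/3.80 = 2.28947
Station 2: ρ₂ = 8.7/13.0 = 0.6692, L₂ = ρ₂/(1-ρ₂) = λ/(μ₂-λ) = 8.7/4.30 = 2.02326
Total: L = L₁ + L₂ = 2.28947 + 2.02326 = 4.3127
W = L/λ = 4.3127/8.7 = 0.4957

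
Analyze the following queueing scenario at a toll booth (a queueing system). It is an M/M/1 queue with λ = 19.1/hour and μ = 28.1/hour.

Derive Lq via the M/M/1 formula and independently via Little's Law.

Method 1 (direct): Lq = λ²/(μ(μ-λ)) = 364.81/(28.1 × 9.00) = 1.4425

Method 2 (Little's Law):
W = 1/(μ-λ) = 1/9.00 = 0.111111
Wq = W - 1/μ = 0.111111 - 0.0355872 = 0.075524
Lq = λWq = 19.1 × 0.075524 = 1.4425 ✔ (matches Method 1)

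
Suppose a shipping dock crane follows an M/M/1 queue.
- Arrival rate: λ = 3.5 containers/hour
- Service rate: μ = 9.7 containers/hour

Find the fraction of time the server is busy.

Server utilization: ρ = λ/μ
ρ = 3.5/9.7 = 0.3608
The server is busy 36.08% of the time.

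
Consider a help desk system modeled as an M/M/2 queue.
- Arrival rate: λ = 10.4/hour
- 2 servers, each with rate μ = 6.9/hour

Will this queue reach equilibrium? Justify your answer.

Stability requires ρ = λ/(cμ) < 1
ρ = 10.4/(2 × 6.9) = 10.4/13.80 = 0.7536
Since 0.7536 < 1, the system is STABLE.
The servers are busy 75.36% of the time.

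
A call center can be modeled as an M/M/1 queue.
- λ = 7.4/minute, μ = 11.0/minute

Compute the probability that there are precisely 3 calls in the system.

ρ = λ/μ = 7.4/11.0 = 0.67273
P(n) = (1-ρ)ρⁿ
P(3) = (1-0.67273) × 0.67273^3
P(3) = 0.32727 × 0.30445
P(3) = 0.09964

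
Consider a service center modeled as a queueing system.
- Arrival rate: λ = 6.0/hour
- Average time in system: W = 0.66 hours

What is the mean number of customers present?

Little's Law: L = λW
L = 6.0 × 0.66 = 3.9600 customers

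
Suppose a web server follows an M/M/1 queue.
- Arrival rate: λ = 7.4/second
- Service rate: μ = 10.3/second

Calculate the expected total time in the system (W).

First, compute utilization: ρ = λ/μ = 7.4/10.3 = 0.7184
For M/M/1: W = 1/(μ-λ)
W = 1/(10.3-7.4) = 1/2.90
W = 0.3448 seconds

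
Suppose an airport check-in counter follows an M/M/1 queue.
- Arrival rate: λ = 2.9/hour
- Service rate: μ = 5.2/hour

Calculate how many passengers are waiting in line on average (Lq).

ρ = λ/μ = 2.9/5.2 = 0.5577
For M/M/1: Lq = λ²/(μ(μ-λ))
Lq = 8.41/(5.2 × 2.30)
Lq = 0.7032 passengers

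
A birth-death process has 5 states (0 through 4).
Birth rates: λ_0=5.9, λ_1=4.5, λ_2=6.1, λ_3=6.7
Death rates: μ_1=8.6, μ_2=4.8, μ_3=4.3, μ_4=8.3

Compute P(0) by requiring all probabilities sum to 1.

Ratios P(n)/P(0) = (λ₀···λₙ₋₁)/(μ₁···μₙ):
P(1)/P(0) = (5.9)/(8.6) = 0.6860
P(2)/P(0) = (5.9×4.5)/(8.6×4.8) = 0.6432
P(3)/P(0) = (5.9×4.5×6.1)/(8.6×4.8×4.3) = 0.9124
P(4)/P(0) = (5.9×4.5×6.1×6.7)/(8.6×4.8×4.3×8.3) = 0.7365

Normalization: ∑ P(n) = 1
P(0) × (1.0000 + 0.6860 + 0.6432 + 0.9124 + 0.7365) = 1
P(0) × 3.9781 = 1
P(0) = 1/3.9781 = 0.2514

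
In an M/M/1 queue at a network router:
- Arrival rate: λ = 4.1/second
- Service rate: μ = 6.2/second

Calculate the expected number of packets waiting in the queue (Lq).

ρ = λ/μ = 4.1/6.2 = 0.6613
For M/M/1: Lq = λ²/(μ(μ-λ))
Lq = 16.81/(6.2 × 2.10)
Lq = 1.2911 packets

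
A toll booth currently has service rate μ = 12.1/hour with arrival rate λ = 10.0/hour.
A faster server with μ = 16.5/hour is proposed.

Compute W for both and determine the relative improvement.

System 1: ρ₁ = 10.0/12.1 = 0.8264, W₁ = 1/(12.1-10.0) = 0.47619
System 2: ρ₂ = 10.0/16.5 = 0.6061, W₂ = 1/(16.5-10.0) = 0.15385
Improvement: (W₁-W₂)/W₁ = (0.47619-0.15385)/0.47619 = 67.69%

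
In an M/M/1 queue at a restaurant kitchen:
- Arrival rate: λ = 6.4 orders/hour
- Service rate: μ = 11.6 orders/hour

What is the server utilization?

Server utilization: ρ = λ/μ
ρ = 6.4/11.6 = 0.5517
The server is busy 55.17% of the time.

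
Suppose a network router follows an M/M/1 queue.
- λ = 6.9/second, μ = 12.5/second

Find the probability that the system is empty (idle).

ρ = λ/μ = 6.9/12.5 = 0.5520
P(0) = 1 - ρ = 1 - 0.5520 = 0.4480
The server is idle 44.80% of the time.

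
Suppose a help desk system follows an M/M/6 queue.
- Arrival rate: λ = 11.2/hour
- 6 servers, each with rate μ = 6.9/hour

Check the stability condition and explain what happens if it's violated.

Stability requires ρ = λ/(cμ) < 1
ρ = 11.2/(6 × 6.9) = 11.2/41.40 = 0.2705
Since 0.2705 < 1, the system is STABLE.
The servers are busy 27.05% of the time.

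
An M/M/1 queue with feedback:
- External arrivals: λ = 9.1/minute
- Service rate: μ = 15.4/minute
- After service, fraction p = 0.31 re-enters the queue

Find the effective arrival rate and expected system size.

Effective arrival rate: λ_eff = λ/(1-p) = 9.1/(1-0.31) = 9.1/0.69 = 13.1884
ρ = λ_eff/μ = 13.1884/15.4 = 0.85639
L = ρ/(1-ρ) = 0.85639/(1-0.85639) = 5.9633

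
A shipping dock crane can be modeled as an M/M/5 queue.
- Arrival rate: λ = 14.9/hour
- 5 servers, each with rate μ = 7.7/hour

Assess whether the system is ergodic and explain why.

Stability requires ρ = λ/(cμ) < 1
ρ = 14.9/(5 × 7.7) = 14.9/38.50 = 0.3870
Since 0.3870 < 1, the system is STABLE.
The servers are busy 38.70% of the time.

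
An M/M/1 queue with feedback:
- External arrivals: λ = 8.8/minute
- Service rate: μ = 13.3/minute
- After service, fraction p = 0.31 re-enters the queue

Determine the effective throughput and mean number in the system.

Effective arrival rate: λ_eff = λ/(1-p) = 8.8/(1-0.31) = 8.8/0.69 = 12.75362
ρ = λ_eff/μ = 12.75362/13.3 = 0.958919
L = ρ/(1-ρ) = 0.958919/(1-0.958919) = 23.3422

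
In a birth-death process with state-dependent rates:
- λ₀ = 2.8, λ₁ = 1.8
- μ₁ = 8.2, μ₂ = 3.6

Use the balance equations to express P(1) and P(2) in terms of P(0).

Balance equations:
State 0: λ₀P₀ = μ₁P₁ → P₁ = (λ₀/μ₁)P₀ = (2.8/8.2)P₀ = 0.3415P₀
State 1: P₂ = (λ₀λ₁)/(μ₁μ₂)P₀ = (2.8×1.8)/(8.2×3.6)P₀ = 0.1707P₀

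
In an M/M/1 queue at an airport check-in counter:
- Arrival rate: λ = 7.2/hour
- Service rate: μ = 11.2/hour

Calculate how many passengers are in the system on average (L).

ρ = λ/μ = 7.2/11.2 = 0.6429
For M/M/1: L = λ/(μ-λ)
L = 7.2/(11.2-7.2) = 7.2/4.00
L = 1.8000 passengers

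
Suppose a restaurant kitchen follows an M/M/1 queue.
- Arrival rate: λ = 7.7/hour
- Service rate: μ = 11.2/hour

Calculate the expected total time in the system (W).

First, compute utilization: ρ = λ/μ = 7.7/11.2 = 0.6875
For M/M/1: W = 1/(μ-λ)
W = 1/(11.2-7.7) = 1/3.50
W = 0.2857 hours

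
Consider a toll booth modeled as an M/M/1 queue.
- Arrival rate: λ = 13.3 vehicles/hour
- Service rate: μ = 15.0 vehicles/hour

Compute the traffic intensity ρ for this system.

Server utilization: ρ = λ/μ
ρ = 13.3/15.0 = 0.8867
The server is busy 88.67% of the time.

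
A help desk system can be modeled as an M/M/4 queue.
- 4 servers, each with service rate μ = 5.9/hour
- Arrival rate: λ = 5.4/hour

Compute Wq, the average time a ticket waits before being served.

Traffic intensity: ρ = λ/(cμ) = 5.4/(4×5.9) = 0.2288
Since ρ = 0.2288 < 1, system is stable.
Offered load a = λ/μ = cρ = 5.4/5.9 = 0.9153
P₀ = [ Σₙ₌₀^3 aⁿ/n! + a^4/(4!(1-ρ)) ]⁻¹
Σ = a^0/0! + a^1/1! + a^2/2! + a^3/3! = 1.0000 + 0.9153 + 0.4188 + 0.1278 = 2.4619
a^4/(4!(1-ρ)) = 0.7017/(24 × 0.7712) = 0.03791
P₀ = 1/(2.4619 + 0.03791) = 0.4000
Lq = P₀·a^4·ρ / (4!(1-ρ)²) = 0.40003 × 0.70173 × 0.22881 / (24 × 0.59473) = 0.004500
Wq = Lq/λ = 0.004500/5.4 = 0.0008333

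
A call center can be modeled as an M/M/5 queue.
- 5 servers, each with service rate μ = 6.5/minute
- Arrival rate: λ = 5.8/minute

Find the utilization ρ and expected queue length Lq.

Traffic intensity: ρ = λ/(cμ) = 5.8/(5×6.5) = 0.1785
Since ρ = 0.1785 < 1, system is stable.
Offered load a = λ/μ = cρ = 5.8/6.5 = 0.8923
P₀ = [ Σₙ₌₀^4 aⁿ/n! + a^5/(5!(1-ρ)) ]⁻¹
Σ = a^0/0! + a^1/1! + a^2/2! + a^3/3! + a^4/4! = 1.0000 + 0.8923 + 0.3981 + 0.1184 + 0.02641 = 2.4352
a^5/(5!(1-ρ)) = 0.5657/(120 × 0.8215) = 0.005738
P₀ = 1/(2.4352 + 0.005738) = 0.4097
Lq = P₀·a^5·ρ / (5!(1-ρ)²) = 0.40967 × 0.56568 × 0.17846 / (120 × 0.67493) = 0.0005106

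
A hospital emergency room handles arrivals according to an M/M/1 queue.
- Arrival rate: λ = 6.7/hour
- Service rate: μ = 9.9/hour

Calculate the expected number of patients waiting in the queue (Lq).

ρ = λ/μ = 6.7/9.9 = 0.6768
For M/M/1: Lq = λ²/(μ(μ-λ))
Lq = 44.89/(9.9 × 3.20)
Lq = 1.4170 patients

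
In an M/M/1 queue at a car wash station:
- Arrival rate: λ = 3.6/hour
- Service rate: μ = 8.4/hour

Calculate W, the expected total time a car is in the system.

First, compute utilization: ρ = λ/μ = 3.6/8.4 = 0.4286
For M/M/1: W = 1/(μ-λ)
W = 1/(8.4-3.6) = 1/4.80
W = 0.2083 hours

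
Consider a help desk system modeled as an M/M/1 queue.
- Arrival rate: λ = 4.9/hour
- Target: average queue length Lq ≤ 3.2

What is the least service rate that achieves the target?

For M/M/1: Lq = λ²/(μ(μ-λ))
Need Lq ≤ 3.2, i.e. μ(μ-λ) ≥ λ²/3.2
μ² - 4.9μ - 24.01/3.2 ≥ 0  →  μ² - 4.9μ - 7.50313 ≥ 0
Quadratic formula (positive root): μ = [λ + √(λ² + 4×7.50313)]/2
Discriminant: 24.01 + 4×7.50313 = 54.0225, √54.0225 = 7.3500
μ ≥ (4.9 + 7.3500)/2 = 6.1250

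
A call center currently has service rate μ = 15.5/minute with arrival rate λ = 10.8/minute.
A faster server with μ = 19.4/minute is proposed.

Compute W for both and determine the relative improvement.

System 1: ρ₁ = 10.8/15.5 = 0.6968, W₁ = 1/(15.5-10.8) = 0.2128
System 2: ρ₂ = 10.8/19.4 = 0.5567, W₂ = 1/(19.4-10.8) = 0.1163
Improvement: (W₁-W₂)/W₁ = (0.2128-0.1163)/0.2128 = 45.35%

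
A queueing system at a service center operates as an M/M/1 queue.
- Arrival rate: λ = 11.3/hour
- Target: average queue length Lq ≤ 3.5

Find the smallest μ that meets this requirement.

For M/M/1: Lq = λ²/(μ(μ-λ))
Need Lq ≤ 3.5, i.e. μ(μ-λ) ≥ λ²/3.5
μ² - 11.3μ - 127.69/3.5 ≥ 0  →  μ² - 11.3μ - 36.48286 ≥ 0
Quadratic formula (positive root): μ = [λ + √(λ² + 4×36.48286)]/2
Discriminant: 127.69 + 4×36.48286 = 273.6214, √273.6214 = 16.54151
μ ≥ (11.3 + 16.54151)/2 = 13.9208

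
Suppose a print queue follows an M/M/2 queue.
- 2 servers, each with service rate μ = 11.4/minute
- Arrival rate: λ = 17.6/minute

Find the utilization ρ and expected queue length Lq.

Traffic intensity: ρ = λ/(cμ) = 17.6/(2×11.4) = 0.7719
Since ρ = 0.7719 < 1, system is stable.
Offered load a = λ/μ = cρ = 17.6/11.4 = 1.5439
P₀ = [ Σₙ₌₀^1 aⁿ/n! + a^2/(2!(1-ρ)) ]⁻¹
Σ = a^0/0! + a^1/1! = 1.0000 + 1.5439 = 2.5439
a^2/(2!(1-ρ)) = 2.3835/(2 × 0.22807) = 5.2254
P₀ = 1/(2.5439 + 5.2254) = 0.1287
Lq = P₀·a^2·ρ / (2!(1-ρ)²) = 0.128713 × 2.38350 × 0.771930 / (2 × 0.0520160) = 2.2764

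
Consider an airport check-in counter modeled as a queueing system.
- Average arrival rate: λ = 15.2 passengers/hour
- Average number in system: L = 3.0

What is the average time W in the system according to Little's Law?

Little's Law: L = λW, so W = L/λ
W = 3.0/15.2 = 0.1974 hours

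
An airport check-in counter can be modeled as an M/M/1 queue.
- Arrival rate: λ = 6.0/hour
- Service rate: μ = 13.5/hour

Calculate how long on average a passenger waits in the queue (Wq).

First, compute utilization: ρ = λ/μ = 6.0/13.5 = 0.4444
For M/M/1: Wq = λ/(μ(μ-λ))
Wq = 6.0/(13.5 × (13.5-6.0))
Wq = 6.0/(13.5 × 7.50)
Wq = 0.05926 hours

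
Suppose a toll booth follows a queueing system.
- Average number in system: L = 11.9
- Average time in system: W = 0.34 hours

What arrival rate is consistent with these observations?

Little's Law: L = λW, so λ = L/W
λ = 11.9/0.34 = 35.0000 vehicles/hour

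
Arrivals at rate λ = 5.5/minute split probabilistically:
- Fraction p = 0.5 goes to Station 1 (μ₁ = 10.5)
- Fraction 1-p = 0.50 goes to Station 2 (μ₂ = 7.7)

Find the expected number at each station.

Effective rates: λ₁ = 5.5×0.5 = 2.75, λ₂ = 5.5×0.50 = 2.75
Station 1: ρ₁ = 2.75/10.5 = 0.2619, L₁ = ρ₁/(1-ρ₁) = 0.2619/(1-0.2619) = 0.3548
Station 2: ρ₂ = 2.75/7.7 = 0.357143, L₂ = ρ₂/(1-ρ₂) = 0.357143/(1-0.357143) = 0.5556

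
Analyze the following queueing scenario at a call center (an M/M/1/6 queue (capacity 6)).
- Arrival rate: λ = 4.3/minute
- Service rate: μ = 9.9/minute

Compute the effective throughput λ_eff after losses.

ρ = λ/μ = 4.3/9.9 = 0.43434
P₀ = (1-ρ)/(1-ρ^(K+1)) = (1-0.43434)/(1-0.43434^7) = 0.5657/0.9971 = 0.5673
P_K = P₀×ρ^K = 0.5673 × 0.43434^6 = 0.5673 × 0.006714 = 0.003809
λ_eff = λ(1-P_K) = 4.3 × (1 - 0.003809) = 4.3 × 0.99619 = 4.2836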